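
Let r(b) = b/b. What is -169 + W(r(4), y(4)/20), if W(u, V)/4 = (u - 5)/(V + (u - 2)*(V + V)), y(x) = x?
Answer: -89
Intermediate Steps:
r(b) = 1
W(u, V) = 4*(-5 + u)/(V + 2*V*(-2 + u)) (W(u, V) = 4*((u - 5)/(V + (u - 2)*(V + V))) = 4*((-5 + u)/(V + (-2 + u)*(2*V))) = 4*((-5 + u)/(V + 2*V*(-2 + u))) = 4*(-5 + u)/(V + 2*V*(-2 + u)))
-169 + W(r(4), y(4)/20) = -169 + 4*(-5 + 1)/(((4/20))*(-3 + 2*1)) = -169 + 4*(-4)/((4*(1/20))*(-3 + 2)) = -169 + 4*(-4)/((⅕)*(-1)) = -169 + 4*5*(-1)*(-4) = -169 + 80 = -89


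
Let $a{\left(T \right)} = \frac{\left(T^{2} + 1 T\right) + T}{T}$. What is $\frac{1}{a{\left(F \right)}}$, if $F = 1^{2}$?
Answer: $\frac{1}{3} \approx 0.33333$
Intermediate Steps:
$F = 1$
$a{\left(T \right)} = \frac{T^{2} + 2 T}{T}$ ($a{\left(T \right)} = \frac{\left(T^{2} + T\right) + T}{T} = \frac{\left(T + T^{2}\right) + T}{T} = \frac{T^{2} + 2 T}{T}$)
$\frac{1}{a{\left(F \right)}} = \frac{1}{2 + 1} = \frac{1}{3}$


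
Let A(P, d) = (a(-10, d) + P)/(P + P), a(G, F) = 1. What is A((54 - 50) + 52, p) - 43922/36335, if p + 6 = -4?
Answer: -2848169/4069520 ≈ -0.69988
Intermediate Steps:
p = -10 (p = -6 - 4 = -10)
A(P, d) = (1 + P)/(2*P) (A(P, d) = (1 + P)/(P + P) = (1 + P)/((2*P)) = (1 + P)*(1/(2*P)) = (1 + P)/(2*P))
A((54 - 50) + 52, p) - 43922/36335 = (1 + ((54 - 50) + 52))/(2*((54 - 50) + 52)) - 43922/36335 = (1 + (4 + 52))/(2*(4 + 52)) - 43922*1/36335 = (1/2)*(1 + 56)/56 - 43922/36335 = (1/2)*(1/56)*57 - 43922/36335 = 57/112 - 43922/36335 = -2848169/4069520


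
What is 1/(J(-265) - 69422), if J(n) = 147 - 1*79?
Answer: -1/69354 ≈ -1.4419e-5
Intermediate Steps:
J(n) = 68 (J(n) = 147 - 79 = 68)
1/(J(-265) - 69422) = 1/(68 - 69422) = 1/(-69354) = -1/69354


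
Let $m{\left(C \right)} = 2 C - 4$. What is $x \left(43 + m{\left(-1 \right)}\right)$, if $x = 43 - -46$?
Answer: $3293$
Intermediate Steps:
$m{\left(C \right)} = -4 + 2 C$
$x = 89$ ($x = 43 + 46 = 89$)
$x \left(43 + m{\left(-1 \right)}\right) = 89 \left(43 + \left(-4 + 2 \left(-1\right)\right)\right) = 89 \left(43 - 6\right) = 89 \cdot 37 = 3293$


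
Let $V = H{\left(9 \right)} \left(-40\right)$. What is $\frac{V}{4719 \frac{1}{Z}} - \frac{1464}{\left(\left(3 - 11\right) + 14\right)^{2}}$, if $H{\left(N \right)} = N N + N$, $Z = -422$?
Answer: $\frac{1327294}{4719} \approx 281.27$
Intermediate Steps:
$H{\left(N \right)} = N + N^{2}$ ($H{\left(N \right)} = N^{2} + N = N + N^{2}$)
$V = -3600$ ($V = 9 \left(1 + 9\right) \left(-40\right) = 9 \cdot 10 \left(-40\right) = 90 \left(-40\right) = -3600$)
$\frac{V}{4719 \frac{1}{Z}} - \frac{1464}{\left(\left(3 - 11\right) + 14\right)^{2}} = - \frac{3600}{4719 \frac{1}{-422}} - \frac{1464}{\left(\left(3 - 11\right) + 14\right)^{2}} = - \frac{3600}{4719 \left(- \frac{1}{422}\right)} - \frac{1464}{\left(-8 + 14\right)^{2}} = - \frac{3600}{- \frac{4719}{422}} - \frac{1464}{6^{2}} = \left(-3600\right) \left(- \frac{422}{4719}\right) - \frac{1464}{36} = \frac{506400}{1573} - \frac{122}{3} = \frac{1327294}{4719}$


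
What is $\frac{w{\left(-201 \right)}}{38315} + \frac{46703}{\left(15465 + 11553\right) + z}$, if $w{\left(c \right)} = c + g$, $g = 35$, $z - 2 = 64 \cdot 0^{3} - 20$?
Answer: $\frac{356988689}{206901000} \approx 1.7254$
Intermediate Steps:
$z = -18$ ($z = 2 - \left(20 - 64 \cdot 0^{3}\right) = 2 + \left(64 \cdot 0 - 20\right) = 2 + \left(0 - 20\right) = 2 - 20 = -18$)
$w{\left(c \right)} = 35 + c$ ($w{\left(c \right)} = c + 35 = 35 + c$)
$\frac{w{\left(-201 \right)}}{38315} + \frac{46703}{\left(15465 + 11553\right) + z} = \frac{35 - 201}{38315} + \frac{46703}{\left(15465 + 11553\right) - 18} = \left(-166\right) \frac{1}{38315} + \frac{46703}{27018 - 18} = - \frac{166}{38315} + \frac{46703}{27000} = \frac{356988689}{206901000}$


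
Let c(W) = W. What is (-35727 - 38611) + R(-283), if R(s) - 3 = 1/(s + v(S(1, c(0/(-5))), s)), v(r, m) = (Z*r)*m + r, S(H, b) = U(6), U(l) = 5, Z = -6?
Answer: -610439019/8212 ≈ -74335.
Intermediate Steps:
S(H, b) = 5
v(r, m) = r - 6*m*r (v(r, m) = (-6*r)*m + r = -6*m*r + r = r - 6*m*r)
R(s) = 3 + 1/(5 - 29*s) (R(s) = 3 + 1/(s + 5*(1 - 6*s)) = 3 + 1/(s + (5 - 30*s)) = 3 + 1/(5 - 29*s))
(-35727 - 38611) + R(-283) = (-35727 - 38611) + (16 - 87*(-283))/(5 - 29*(-283)) = -74338 + (16 + 24621)/(5 + 8207) = -74338 + 24637/8212 = -610439019/8212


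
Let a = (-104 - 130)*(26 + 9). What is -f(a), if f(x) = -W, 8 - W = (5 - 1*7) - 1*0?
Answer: 10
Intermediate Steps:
W = 10 (W = 8 - ((5 - 1*7) - 1*0) = 8 - ((5 - 7) + 0) = 8 - (-2 + 0) = 8 - 1*(-2) = 8 + 2 = 10)
a = -8190 (a = -234*35 = -8190)
f(x) = -10 (f(x) = -1*10 = -10)
-f(a) = -1*(-10) = 10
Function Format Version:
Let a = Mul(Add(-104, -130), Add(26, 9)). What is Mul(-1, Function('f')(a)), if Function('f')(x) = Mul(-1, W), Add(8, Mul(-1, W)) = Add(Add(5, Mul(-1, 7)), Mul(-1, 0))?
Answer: 10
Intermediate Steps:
W = 10 (W = Add(8, Mul(-1, Add(Add(5, Mul(-1, 7)), Mul(-1, 0)))) = Add(8, Mul(-1, Add(Add(5, -7), 0))) = Add(8, Mul(-1, Add(-2, 0))) = Add(8, Mul(-1, -2)) = Add(8, 2) = 10)
a = -8190 (a = Mul(-234, 35) = -8190)
Function('f')(x) = -10 (Function('f')(x) = Mul(-1, 10) = -10)
Mul(-1, Function('f')(a)) = Mul(-1, -10) = 10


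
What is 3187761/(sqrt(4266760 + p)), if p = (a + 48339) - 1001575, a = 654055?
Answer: 3187761*sqrt(80971)/566797 ≈ 1600.4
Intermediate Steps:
p = -299181 (p = (654055 + 48339) - 1001575 = 702394 - 1001575 = -299181)
3187761/(sqrt(4266760 + p)) = 3187761/(sqrt(4266760 - 299181)) = 3187761/(sqrt(3967579)) = 3187761/((7*sqrt(80971))) = 3187761*(sqrt(80971)/566797) = 3187761*sqrt(80971)/566797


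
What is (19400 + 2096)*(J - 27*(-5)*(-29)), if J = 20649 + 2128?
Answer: 405457552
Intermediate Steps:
J = 22777
(19400 + 2096)*(J - 27*(-5)*(-29)) = (19400 + 2096)*(22777 - 27*(-5)*(-29)) = 21496*(22777 + 135*(-29)) = 21496*(22777 - 3915) = 21496*18862 = 405457552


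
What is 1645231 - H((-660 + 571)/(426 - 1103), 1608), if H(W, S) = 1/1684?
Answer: 2770569003/1684 ≈ 1.6452e+6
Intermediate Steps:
H(W, S) = 1/1684
1645231 - H((-660 + 571)/(426 - 1103), 1608) = 1645231 - 1*1/1684 = 1645231 - 1/1684 = 2770569003/1684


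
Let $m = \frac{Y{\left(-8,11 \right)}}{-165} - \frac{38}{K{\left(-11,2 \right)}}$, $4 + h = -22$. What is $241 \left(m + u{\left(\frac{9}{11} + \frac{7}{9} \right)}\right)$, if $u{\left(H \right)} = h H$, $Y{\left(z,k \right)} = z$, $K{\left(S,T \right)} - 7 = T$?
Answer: $- \frac{5448046}{495} \approx -11006.0$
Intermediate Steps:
$h = -26$ ($h = -4 - 22 = -26$)
$K{\left(S,T \right)} = 7 + T$
$u{\left(H \right)} = - 26 H$
$m = - \frac{2066}{495}$ ($m = - \frac{8}{-165} - \frac{38}{7 + 2} = \left(-8\right) \left(- \frac{1}{165}\right) - \frac{38}{9} = \frac{8}{165} - \frac{38}{9} = - \frac{2066}{495} \approx -4.1737$)
$241 \left(m + u{\left(\frac{9}{11} + \frac{7}{9} \right)}\right) = 241 \left(- \frac{2066}{495} - 26 \left(\frac{9}{11} + \frac{7}{9}\right)\right) = 241 \left(- \frac{2066}{495} - \frac{4108}{99}\right) = 241 \left(- \frac{22606}{495}\right) = - \frac{5448046}{495}$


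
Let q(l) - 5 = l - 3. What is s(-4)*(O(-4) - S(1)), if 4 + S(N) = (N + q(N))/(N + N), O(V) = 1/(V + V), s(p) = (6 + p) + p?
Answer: -15/4 ≈ -3.7500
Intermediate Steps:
q(l) = 2 + l (q(l) = 5 + (l - 3) = 5 + (-3 + l) = 2 + l)
s(p) = 6 + 2*p
O(V) = 1/(2*V)
S(N) = -4 + (2 + 2*N)/(2*N) (S(N) = -4 + (N + (2 + N))/(N + N) = -4 + (2 + 2*N)/((2*N)) = -4 + (2 + 2*N)*(1/(2*N)) = -4 + (2 + 2*N)/(2*N))
s(-4)*(O(-4) - S(1)) = (6 + 2*(-4))*((½)/(-4) - (-3 + 1/1)) = (6 - 8)*((½)*(-¼) - (-3 + 1)) = -2*(-⅛ - 1*(-2)) = -2*(-⅛ + 2) = -2*15/8 = -15/4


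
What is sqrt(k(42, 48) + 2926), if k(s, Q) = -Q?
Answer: sqrt(2878) ≈ 53.647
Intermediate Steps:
sqrt(k(42, 48) + 2926) = sqrt(-1*48 + 2926) = sqrt(-48 + 2926) = sqrt(2878)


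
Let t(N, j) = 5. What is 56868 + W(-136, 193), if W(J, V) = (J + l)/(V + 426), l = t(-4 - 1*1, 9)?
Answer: 35201161/619 ≈ 56868.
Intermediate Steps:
l = 5
W(J, V) = (5 + J)/(426 + V) (W(J, V) = (J + 5)/(V + 426) = (5 + J)/(426 + V))
56868 + W(-136, 193) = 56868 + (5 - 136)/(426 + 193) = 56868 - 131/619 = 35201161/619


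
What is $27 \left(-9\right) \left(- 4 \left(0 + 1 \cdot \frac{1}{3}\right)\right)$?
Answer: $324$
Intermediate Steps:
$27 \left(-9\right) \left(- 4 \left(0 + 1 \cdot \frac{1}{3}\right)\right) = - 243 \left(- 4 \left(0 + 1 \cdot \frac{1}{3}\right)\right) = - 243 \left(- 4 \left(0 + \frac{1}{3}\right)\right) = - 243 \left(\left(-4\right) \frac{1}{3}\right) = \left(-243\right) \left(- \frac{4}{3}\right) = 324$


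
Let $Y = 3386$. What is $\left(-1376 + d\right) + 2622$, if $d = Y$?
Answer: $4632$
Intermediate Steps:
$d = 3386$
$\left(-1376 + d\right) + 2622 = \left(-1376 + 3386\right) + 2622 = 2010 + 2622 = 4632$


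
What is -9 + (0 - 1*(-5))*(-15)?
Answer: -84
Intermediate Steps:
-9 + (0 - 1*(-5))*(-15) = -9 + (0 + 5)*(-15) = -9 + 5*(-15) = -9 - 75 = -84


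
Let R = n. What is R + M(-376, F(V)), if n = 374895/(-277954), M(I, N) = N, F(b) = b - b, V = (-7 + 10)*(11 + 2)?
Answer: -374895/277954 ≈ -1.3488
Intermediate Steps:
V = 39 (V = 3*13 = 39)
F(b) = 0
n = -374895/277954 (n = 374895*(-1/277954) = -374895/277954 ≈ -1.3488)
R = -374895/277954 ≈ -1.3488
R + M(-376, F(V)) = -374895/277954 + 0 = -374895/277954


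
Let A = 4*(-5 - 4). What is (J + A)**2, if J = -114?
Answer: 22500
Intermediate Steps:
A = -36 (A = 4*(-9) = -36)
(J + A)**2 = (-114 - 36)**2 = (-150)**2 = 22500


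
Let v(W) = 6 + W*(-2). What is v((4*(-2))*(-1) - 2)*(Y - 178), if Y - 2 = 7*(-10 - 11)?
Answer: 1938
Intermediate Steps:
v(W) = 6 - 2*W
Y = -145 (Y = 2 + 7*(-10 - 11) = 2 + 7*(-21) = 2 - 147 = -145)
v((4*(-2))*(-1) - 2)*(Y - 178) = (6 - 2*((4*(-2))*(-1) - 2))*(-145 - 178) = (6 - 2*(-8*(-1) - 2))*(-323) = (6 - 2*(8 - 2))*(-323) = (6 - 2*6)*(-323) = (6 - 12)*(-323) = -6*(-323) = 1938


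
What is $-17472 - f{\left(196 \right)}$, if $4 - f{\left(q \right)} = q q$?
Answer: $20940$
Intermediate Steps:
$f{\left(q \right)} = 4 - q^{2}$ ($f{\left(q \right)} = 4 - q q = 4 - q^{2}$)
$-17472 - f{\left(196 \right)} = -17472 - \left(4 - 196^{2}\right) = -17472 - \left(4 - 38416\right) = -17472 - -38412 = -17472 + 38412 = 20940$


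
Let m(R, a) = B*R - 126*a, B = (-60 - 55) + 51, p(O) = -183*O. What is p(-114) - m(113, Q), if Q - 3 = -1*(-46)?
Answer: 34268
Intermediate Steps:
B = -64 (B = -115 + 51 = -64)
Q = 49 (Q = 3 - 1*(-46) = 3 + 46 = 49)
m(R, a) = -126*a - 64*R (m(R, a) = -64*R - 126*a = -126*a - 64*R)
p(-114) - m(113, Q) = -183*(-114) - (-126*49 - 64*113) = 20862 - (-6174 - 7232) = 20862 - 1*(-13406) = 20862 + 13406 = 34268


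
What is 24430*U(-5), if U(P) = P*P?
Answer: 610750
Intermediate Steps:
U(P) = P²
24430*U(-5) = 24430*(-5)² = 24430*25 = 610750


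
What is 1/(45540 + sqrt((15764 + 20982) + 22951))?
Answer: 460/20947797 - sqrt(737)/230425767 ≈ 2.1842e-5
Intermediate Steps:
1/(45540 + sqrt((15764 + 20982) + 22951)) = 1/(45540 + sqrt(36746 + 22951)) = 1/(45540 + sqrt(59697)) = 1/(45540 + 9*sqrt(737))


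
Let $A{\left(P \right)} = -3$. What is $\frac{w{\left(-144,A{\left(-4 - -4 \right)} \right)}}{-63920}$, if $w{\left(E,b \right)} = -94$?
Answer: $\frac{1}{680} \approx 0.0014706$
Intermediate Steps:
$\frac{w{\left(-144,A{\left(-4 - -4 \right)} \right)}}{-63920} = - \frac{94}{-63920} = \left(-94\right) \left(- \frac{1}{63920}\right) = \frac{1}{680}$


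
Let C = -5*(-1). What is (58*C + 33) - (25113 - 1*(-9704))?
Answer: -34494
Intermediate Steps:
C = 5
(58*C + 33) - (25113 - 1*(-9704)) = (58*5 + 33) - (25113 - 1*(-9704)) = (290 + 33) - (25113 + 9704) = 323 - 1*34817 = 323 - 34817 = -34494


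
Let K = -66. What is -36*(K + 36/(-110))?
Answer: 131328/55 ≈ 2387.8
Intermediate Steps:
-36*(K + 36/(-110)) = -36*(-66 + 36/(-110)) = -36*(-66 + 36*(-1/110)) = -36*(-66 - 18/55) = -36*(-3648/55) = 131328/55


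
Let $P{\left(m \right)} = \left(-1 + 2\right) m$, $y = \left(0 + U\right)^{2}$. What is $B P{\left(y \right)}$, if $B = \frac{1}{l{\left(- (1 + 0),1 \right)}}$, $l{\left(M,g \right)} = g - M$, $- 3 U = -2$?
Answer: $\frac{2}{9} \approx 0.22222$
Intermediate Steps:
$U = \frac{2}{3}$ ($U = \left(- \frac{1}{3}\right) \left(-2\right) = \frac{2}{3} \approx 0.66667$)
$y = \frac{4}{9}$ ($y = \left(0 + \frac{2}{3}\right)^{2} = \left(\frac{2}{3}\right)^{2} = \frac{4}{9} \approx 0.44444$)
$P{\left(m \right)} = m$ ($P{\left(m \right)} = 1 m = m$)
$B = \frac{1}{2}$ ($B = \frac{1}{1 - - (1 + 0)} = \frac{1}{1 - \left(-1\right) 1} = \frac{1}{1 - -1} = \frac{1}{1 + 1} = \frac{1}{2} \approx 0.5$)
$B P{\left(y \right)} = \frac{1}{2} \cdot \frac{4}{9} = \frac{2}{9}$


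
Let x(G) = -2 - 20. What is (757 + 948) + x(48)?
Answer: 1683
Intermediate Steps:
x(G) = -22
(757 + 948) + x(48) = (757 + 948) - 22 = 1705 - 22 = 1683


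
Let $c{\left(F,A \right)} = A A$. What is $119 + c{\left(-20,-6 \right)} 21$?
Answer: $875$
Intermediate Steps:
$c{\left(F,A \right)} = A^{2}$
$119 + c{\left(-20,-6 \right)} 21 = 119 + \left(-6\right)^{2} \cdot 21 = 119 + 36 \cdot 21 = 119 + 756 = 875$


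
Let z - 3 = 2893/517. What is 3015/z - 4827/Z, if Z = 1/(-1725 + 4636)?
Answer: -5676622683/404 ≈ -1.4051e+7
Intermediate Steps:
z = 404/47 (z = 3 + 2893/517 = 3 + 2893*(1/517) = 3 + 263/47 = 404/47 ≈ 8.5957)
Z = 1/2911 ≈ 0.00034352
3015/z - 4827/Z = 3015/(404/47) - 4827/1/2911 = 3015*(47/404) - 4827*2911 = 141705/404 - 14051397 = -5676622683/404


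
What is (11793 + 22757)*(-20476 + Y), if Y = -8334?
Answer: -995385500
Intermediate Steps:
(11793 + 22757)*(-20476 + Y) = (11793 + 22757)*(-20476 - 8334) = 34550*(-28810) = -995385500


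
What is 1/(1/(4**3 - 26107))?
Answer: -26043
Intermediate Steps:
1/(1/(4**3 - 26107)) = 1/(1/(64 - 26107)) = 1/(1/(-26043)) = 1/(-1/26043) = -26043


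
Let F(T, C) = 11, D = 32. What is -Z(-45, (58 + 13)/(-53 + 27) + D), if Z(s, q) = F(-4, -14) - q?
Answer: 475/26 ≈ 18.269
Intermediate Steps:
Z(s, q) = 11 - q
-Z(-45, (58 + 13)/(-53 + 27) + D) = -(11 - ((58 + 13)/(-53 + 27) + 32)) = -(11 - (71/(-26) + 32)) = -(11 - (71*(-1/26) + 32)) = -(11 - (-71/26 + 32)) = -(11 - 1*761/26) = -(11 - 761/26) = -1*(-475/26) = 475/26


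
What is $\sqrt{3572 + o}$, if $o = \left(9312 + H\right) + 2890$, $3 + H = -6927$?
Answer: $2 \sqrt{2211} \approx 94.042$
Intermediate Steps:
$H = -6930$ ($H = -3 - 6927 = -6930$)
$o = 5272$ ($o = \left(9312 - 6930\right) + 2890 = 2382 + 2890 = 5272$)
$\sqrt{3572 + o} = \sqrt{3572 + 5272} = \sqrt{8844} = 2 \sqrt{2211}$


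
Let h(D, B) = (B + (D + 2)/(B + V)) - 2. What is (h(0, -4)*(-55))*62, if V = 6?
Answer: 17050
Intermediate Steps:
h(D, B) = -2 + B + (2 + D)/(6 + B) (h(D, B) = (B + (D + 2)/(B + 6)) - 2 = (B + (2 + D)/(6 + B)) - 2 = -2 + B + (2 + D)/(6 + B))
(h(0, -4)*(-55))*62 = (((-10 + 0 + (-4)**2 + 4*(-4))/(6 - 4))*(-55))*62 = (((-10 + 0 + 16 - 16)/2)*(-55))*62 = (((1/2)*(-10))*(-55))*62 = -5*(-55)*62 = 275*62 = 17050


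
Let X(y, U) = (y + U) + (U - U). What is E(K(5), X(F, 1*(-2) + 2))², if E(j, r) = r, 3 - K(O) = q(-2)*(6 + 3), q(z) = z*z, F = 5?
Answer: 25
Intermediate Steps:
q(z) = z²
X(y, U) = U + y (X(y, U) = (U + y) + 0 = U + y)
K(O) = -33 (K(O) = 3 - (-2)²*(6 + 3) = 3 - 4*9 = 3 - 1*36 = 3 - 36 = -33)
E(K(5), X(F, 1*(-2) + 2))² = ((1*(-2) + 2) + 5)² = ((-2 + 2) + 5)² = (0 + 5)² = 5² = 25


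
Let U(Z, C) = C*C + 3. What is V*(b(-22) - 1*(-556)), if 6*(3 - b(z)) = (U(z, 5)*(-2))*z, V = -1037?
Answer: -1100257/3 ≈ -3.6675e+5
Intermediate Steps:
U(Z, C) = 3 + C² (U(Z, C) = C² + 3 = 3 + C²)
b(z) = 3 + 28*z/3 (b(z) = 3 - (3 + 5²)*(-2)*z/6 = 3 - (3 + 25)*(-2)*z/6 = 3 - 28*(-2)*z/6 = 3 - (-28)*z/3 = 3 + 28*z/3)
V*(b(-22) - 1*(-556)) = -1037*((3 + (28/3)*(-22)) - 1*(-556)) = -1037*((3 - 616/3) + 556) = -1037*(-607/3 + 556) = -1037*1061/3 = -1100257/3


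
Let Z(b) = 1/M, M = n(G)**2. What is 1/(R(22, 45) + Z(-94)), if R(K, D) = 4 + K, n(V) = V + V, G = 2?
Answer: 16/417 ≈ 0.038369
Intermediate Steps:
n(V) = 2*V
M = 16 (M = (2*2)**2 = 4**2 = 16)
Z(b) = 1/16
1/(R(22, 45) + Z(-94)) = 1/((4 + 22) + 1/16) = 1/(26 + 1/16) = 1/(417/16) = 16/417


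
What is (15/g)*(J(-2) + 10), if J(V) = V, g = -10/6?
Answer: -72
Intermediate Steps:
g = -5/3 (g = -10*⅙ = -5/3 ≈ -1.6667)
(15/g)*(J(-2) + 10) = (15/(-5/3))*(-2 + 10) = (15*(-⅗))*8 = -9*8 = -72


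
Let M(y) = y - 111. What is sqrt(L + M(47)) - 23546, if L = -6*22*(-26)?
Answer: -23546 + 2*sqrt(842) ≈ -23488.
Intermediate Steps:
L = 3432 (L = -132*(-26) = 3432)
M(y) = -111 + y
sqrt(L + M(47)) - 23546 = sqrt(3432 + (-111 + 47)) - 23546 = sqrt(3432 - 64) - 23546 = sqrt(3368) - 23546 = 2*sqrt(842) - 23546 = -23546 + 2*sqrt(842)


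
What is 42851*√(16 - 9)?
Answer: 42851*√7 ≈ 1.1337e+5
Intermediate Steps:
42851*√(16 - 9) = 42851*√7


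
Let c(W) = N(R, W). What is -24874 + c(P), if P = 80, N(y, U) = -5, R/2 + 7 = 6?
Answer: -24879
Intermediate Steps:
R = -2 (R = -14 + 2*6 = -14 + 12 = -2)
c(W) = -5
-24874 + c(P) = -24874 - 5 = -24879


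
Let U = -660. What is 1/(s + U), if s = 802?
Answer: 1/142 ≈ 0.0070423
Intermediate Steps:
1/(s + U) = 1/(802 - 660) = 1/142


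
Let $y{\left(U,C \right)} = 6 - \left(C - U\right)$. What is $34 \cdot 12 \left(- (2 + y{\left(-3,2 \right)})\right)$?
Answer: $-1224$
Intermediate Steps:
$y{\left(U,C \right)} = 6 + U - C$
$34 \cdot 12 \left(- (2 + y{\left(-3,2 \right)})\right) = 34 \cdot 12 \left(- (2 - -1)\right) = 408 \left(- (2 - -1)\right) = 408 \left(- (2 + 1)\right) = 408 \left(\left(-1\right) 3\right) = 408 \left(-3\right) = -1224$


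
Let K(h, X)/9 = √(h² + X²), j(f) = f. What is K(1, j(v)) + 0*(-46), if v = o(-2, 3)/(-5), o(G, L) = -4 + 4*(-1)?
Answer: 9*√89/5 ≈ 16.981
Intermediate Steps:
o(G, L) = -8 (o(G, L) = -4 - 4 = -8)
v = 8/5 (v = -8/(-5) = -8*(-⅕) = 8/5 ≈ 1.6000)
K(h, X) = 9*√(X² + h²) (K(h, X) = 9*√(h² + X²) = 9*√(X² + h²))
K(1, j(v)) + 0*(-46) = 9*√((8/5)² + 1²) + 0*(-46) = 9*√(64/25 + 1) + 0 = 9*√(89/25) + 0 = 9*(√89/5) + 0 = 9*√89/5 + 0 = 9*√89/5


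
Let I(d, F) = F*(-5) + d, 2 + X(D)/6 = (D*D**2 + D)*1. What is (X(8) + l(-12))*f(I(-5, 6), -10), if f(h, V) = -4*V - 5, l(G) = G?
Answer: 108360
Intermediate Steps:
X(D) = -12 + 6*D + 6*D**3 (X(D) = -12 + 6*((D*D**2 + D)*1) = -12 + 6*((D**3 + D)*1) = -12 + 6*((D + D**3)*1) = -12 + 6*(D + D**3) = -12 + (6*D + 6*D**3) = -12 + 6*D + 6*D**3)
I(d, F) = d - 5*F (I(d, F) = -5*F + d = d - 5*F)
f(h, V) = -5 - 4*V
(X(8) + l(-12))*f(I(-5, 6), -10) = ((-12 + 6*8 + 6*8**3) - 12)*(-5 - 4*(-10)) = ((-12 + 48 + 6*512) - 12)*(-5 + 40) = ((-12 + 48 + 3072) - 12)*35 = (3108 - 12)*35 = 3096*35 = 108360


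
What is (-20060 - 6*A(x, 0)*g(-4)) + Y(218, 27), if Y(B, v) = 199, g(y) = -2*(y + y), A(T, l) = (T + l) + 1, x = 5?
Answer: -20437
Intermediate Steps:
A(T, l) = 1 + T + l
g(y) = -4*y
(-20060 - 6*A(x, 0)*g(-4)) + Y(218, 27) = (-20060 - 6*(1 + 5 + 0)*(-4*(-4))) + 199 = (-20060 - 6*6*16) + 199 = (-20060 - 36*16) + 199 = (-20060 - 1*576) + 199 = (-20060 - 576) + 199 = -20636 + 199 = -20437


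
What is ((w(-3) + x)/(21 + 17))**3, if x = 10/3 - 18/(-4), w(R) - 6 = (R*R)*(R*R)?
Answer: 184220009/11852352 ≈ 15.543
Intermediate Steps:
w(R) = 6 + R**4 (w(R) = 6 + (R*R)*(R*R) = 6 + R**2*R**2 = 6 + R**4)
x = 47/6 (x = 10*(1/3) - 18*(-1/4) = 10/3 + 9/2 = 47/6 ≈ 7.8333)
((w(-3) + x)/(21 + 17))**3 = (((6 + (-3)**4) + 47/6)/(21 + 17))**3 = (((6 + 81) + 47/6)/38)**3 = ((87 + 47/6)*(1/38))**3 = ((569/6)*(1/38))**3 = (569/228)**3 = 184220009/11852352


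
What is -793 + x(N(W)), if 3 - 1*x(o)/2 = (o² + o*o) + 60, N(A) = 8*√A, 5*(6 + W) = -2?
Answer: 3657/5 ≈ 731.40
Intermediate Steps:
W = -32/5 (W = -6 + (⅕)*(-2) = -6 - ⅖ = -32/5 ≈ -6.4000)
x(o) = -114 - 4*o² (x(o) = 6 - 2*((o² + o*o) + 60) = 6 - 2*((o² + o²) + 60) = 6 - 2*(2*o² + 60) = 6 - 2*(60 + 2*o²) = 6 + (-120 - 4*o²) = -114 - 4*o²)
-793 + x(N(W)) = -793 + (-114 - 4*(8*√(-32/5))²) = -793 + (-114 - 4*(8*(4*I*√10/5))²) = -793 + (-114 - 4*(32*I*√10/5)²) = -793 + (-114 - 4*(-2048/5)) = -793 + (-114 + 8192/5) = -793 + 7622/5 = 3657/5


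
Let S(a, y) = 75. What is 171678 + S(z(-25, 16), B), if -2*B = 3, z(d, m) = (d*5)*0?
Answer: 171753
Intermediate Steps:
z(d, m) = 0 (z(d, m) = (5*d)*0 = 0)
B = -3/2 (B = -½*3 = -3/2 ≈ -1.5000)
171678 + S(z(-25, 16), B) = 171678 + 75 = 171753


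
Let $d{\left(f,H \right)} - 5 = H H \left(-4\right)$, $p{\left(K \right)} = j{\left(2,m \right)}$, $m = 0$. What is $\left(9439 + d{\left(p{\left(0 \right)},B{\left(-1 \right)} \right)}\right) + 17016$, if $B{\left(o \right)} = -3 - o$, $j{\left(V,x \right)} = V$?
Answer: $26444$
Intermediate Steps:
$p{\left(K \right)} = 2$
$d{\left(f,H \right)} = 5 - 4 H^{2}$ ($d{\left(f,H \right)} = 5 + H H \left(-4\right) = 5 + H^{2} \left(-4\right) = 5 - 4 H^{2}$)
$\left(9439 + d{\left(p{\left(0 \right)},B{\left(-1 \right)} \right)}\right) + 17016 = \left(9439 + \left(5 - 4 \left(-3 - -1\right)^{2}\right)\right) + 17016 = \left(9439 + \left(5 - 4 \left(-3 + 1\right)^{2}\right)\right) + 17016 = \left(9439 + \left(5 - 4 \left(-2\right)^{2}\right)\right) + 17016 = \left(9439 + \left(5 - 16\right)\right) + 17016 = \left(9439 - 11\right) + 17016 = 9428 + 17016 = 26444$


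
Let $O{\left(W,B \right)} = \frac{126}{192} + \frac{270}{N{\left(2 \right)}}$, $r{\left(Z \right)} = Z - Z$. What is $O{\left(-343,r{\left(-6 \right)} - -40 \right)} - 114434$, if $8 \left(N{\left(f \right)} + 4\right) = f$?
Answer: $- \frac{3664171}{32} \approx -1.1451 \cdot 10^{5}$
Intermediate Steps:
$r{\left(Z \right)} = 0$
$N{\left(f \right)} = -4 + \frac{f}{8}$
$O{\left(W,B \right)} = - \frac{2283}{32}$ ($O{\left(W,B \right)} = \frac{126}{192} + \frac{270}{-4 + \frac{1}{8} \cdot 2} = 126 \cdot \frac{1}{192} + \frac{270}{-4 + \frac{1}{4}} = \frac{21}{32} + \frac{270}{- \frac{15}{4}} = \frac{21}{32} + 270 \left(- \frac{4}{15}\right) = \frac{21}{32} - 72 = - \frac{2283}{32}$)
$O{\left(-343,r{\left(-6 \right)} - -40 \right)} - 114434 = - \frac{2283}{32} - 114434 = - \frac{3664171}{32}$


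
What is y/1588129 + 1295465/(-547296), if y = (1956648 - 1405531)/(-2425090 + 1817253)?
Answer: -1250543196312807077/528317726910055008 ≈ -2.3670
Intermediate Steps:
y = -551117/607837 (y = 551117/(-607837) = 551117*(-1/607837) = -551117/607837 ≈ -0.90669)
y/1588129 + 1295465/(-547296) = -551117/607837/1588129 + 1295465/(-547296) = -551117/607837*1/1588129 + 1295465*(-1/547296) = -551117/965323566973 - 1295465/547296 = -1250543196312807077/528317726910055008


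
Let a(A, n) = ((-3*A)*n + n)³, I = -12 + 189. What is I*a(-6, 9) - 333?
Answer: 885037014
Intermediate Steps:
I = 177
a(A, n) = (n - 3*A*n)³ (a(A, n) = (-3*A*n + n)³ = (n - 3*A*n)³)
I*a(-6, 9) - 333 = 177*(-1*9³*(-1 + 3*(-6))³) - 333 = 177*(-1*729*(-1 - 18)³) - 333 = 177*(-1*729*(-19)³) - 333 = 177*(-1*729*(-6859)) - 333 = 177*5000211 - 333 = 885037347 - 333 = 885037014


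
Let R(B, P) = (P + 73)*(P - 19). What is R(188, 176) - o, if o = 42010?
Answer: -2917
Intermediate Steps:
R(B, P) = (-19 + P)*(73 + P) (R(B, P) = (73 + P)*(-19 + P) = (-19 + P)*(73 + P))
R(188, 176) - o = (-1387 + 176² + 54*176) - 1*42010 = (-1387 + 30976 + 9504) - 42010 = 39093 - 42010 = -2917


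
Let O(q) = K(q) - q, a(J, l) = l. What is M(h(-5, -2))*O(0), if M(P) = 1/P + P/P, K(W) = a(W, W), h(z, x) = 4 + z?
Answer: 0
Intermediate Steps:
K(W) = W
M(P) = 1 + 1/P (M(P) = 1/P + 1 = 1 + 1/P)
O(q) = 0 (O(q) = q - q = 0)
M(h(-5, -2))*O(0) = ((1 + (4 - 5))/(4 - 5))*0 = ((1 - 1)/(-1))*0 = -1*0*0 = 0*0 = 0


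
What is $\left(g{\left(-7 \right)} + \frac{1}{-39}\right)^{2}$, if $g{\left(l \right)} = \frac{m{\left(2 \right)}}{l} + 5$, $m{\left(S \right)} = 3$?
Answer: $\frac{1540081}{74529} \approx 20.664$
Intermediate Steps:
$g{\left(l \right)} = 5 + \frac{3}{l}$ ($g{\left(l \right)} = \frac{3}{l} + 5 = 5 + \frac{3}{l}$)
$\left(g{\left(-7 \right)} + \frac{1}{-39}\right)^{2} = \left(\left(5 + \frac{3}{-7}\right) + \frac{1}{-39}\right)^{2} = \left(\left(5 + 3 \left(- \frac{1}{7}\right)\right) - \frac{1}{39}\right)^{2} = \left(\left(5 - \frac{3}{7}\right) - \frac{1}{39}\right)^{2} = \left(\frac{32}{7} - \frac{1}{39}\right)^{2} = \left(\frac{1241}{273}\right)^{2} = \frac{1540081}{74529}$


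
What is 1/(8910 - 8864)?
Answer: 1/46 ≈ 0.021739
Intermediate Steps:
1/(8910 - 8864) = 1/46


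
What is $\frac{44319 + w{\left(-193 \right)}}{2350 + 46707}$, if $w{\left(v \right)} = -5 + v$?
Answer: $\frac{44121}{49057} \approx 0.89938$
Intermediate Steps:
$\frac{44319 + w{\left(-193 \right)}}{2350 + 46707} = \frac{44319 - 198}{2350 + 46707} = \frac{44319 - 198}{49057} = 44121 \cdot \frac{1}{49057} = \frac{44121}{49057}$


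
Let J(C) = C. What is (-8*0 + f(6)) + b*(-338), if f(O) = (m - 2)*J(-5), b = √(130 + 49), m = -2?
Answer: 20 - 338*√179 ≈ -4502.1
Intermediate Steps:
b = √179 ≈ 13.379
f(O) = 20 (f(O) = (-2 - 2)*(-5) = -4*(-5) = 20)
(-8*0 + f(6)) + b*(-338) = (-8*0 + 20) + √179*(-338) = (0 + 20) - 338*√179 = 20 - 338*√179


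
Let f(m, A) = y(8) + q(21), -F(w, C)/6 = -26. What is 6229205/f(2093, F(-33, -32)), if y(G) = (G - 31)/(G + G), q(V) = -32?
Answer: -19933456/107 ≈ -1.8629e+5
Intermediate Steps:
F(w, C) = 156 (F(w, C) = -6*(-26) = 156)
y(G) = (-31 + G)/(2*G) (y(G) = (-31 + G)/((2*G)) = (-31 + G)*(1/(2*G)) = (-31 + G)/(2*G))
f(m, A) = -535/16 (f(m, A) = (½)*(-31 + 8)/8 - 32 = (½)*(⅛)*(-23) - 32 = -23/16 - 32 = -535/16)
6229205/f(2093, F(-33, -32)) = 6229205/(-535/16) = 6229205*(-16/535) = -19933456/107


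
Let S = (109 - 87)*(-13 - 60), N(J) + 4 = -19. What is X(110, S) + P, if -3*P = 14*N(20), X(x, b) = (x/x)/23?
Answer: 7409/69 ≈ 107.38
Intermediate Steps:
N(J) = -23 (N(J) = -4 - 19 = -23)
S = -1606 (S = 22*(-73) = -1606)
X(x, b) = 1/23 (X(x, b) = 1*(1/23) = 1/23)
P = 322/3 (P = -14*(-23)/3 = -⅓*(-322) = 322/3 ≈ 107.33)
X(110, S) + P = 1/23 + 322/3 = 7409/69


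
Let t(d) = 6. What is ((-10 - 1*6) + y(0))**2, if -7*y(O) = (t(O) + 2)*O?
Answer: 256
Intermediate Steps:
y(O) = -8*O/7 (y(O) = -(6 + 2)*O/7 = -8*O/7)
((-10 - 1*6) + y(0))**2 = ((-10 - 1*6) - 8/7*0)**2 = ((-10 - 6) + 0)**2 = (-16 + 0)**2 = (-16)**2 = 256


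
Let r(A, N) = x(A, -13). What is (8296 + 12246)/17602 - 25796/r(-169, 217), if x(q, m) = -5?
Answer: 227081951/44005 ≈ 5160.4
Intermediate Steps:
r(A, N) = -5
(8296 + 12246)/17602 - 25796/r(-169, 217) = (8296 + 12246)/17602 - 25796/(-5) = 20542*(1/17602) - 25796*(-⅕) = 10271/8801 + 25796/5 = 227081951/44005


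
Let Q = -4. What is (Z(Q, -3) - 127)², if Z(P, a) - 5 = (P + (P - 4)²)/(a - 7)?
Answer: 16384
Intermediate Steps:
Z(P, a) = 5 + (P + (-4 + P)²)/(-7 + a) (Z(P, a) = 5 + (P + (P - 4)²)/(a - 7) = 5 + (P + (-4 + P)²)/(-7 + a))
(Z(Q, -3) - 127)² = ((-35 - 4 + (-4 - 4)² + 5*(-3))/(-7 - 3) - 127)² = ((-35 - 4 + (-8)² - 15)/(-10) - 127)² = (-(-35 - 4 + 64 - 15)/10 - 127)² = (-⅒*10 - 127)² = (-1 - 127)² = (-128)² = 16384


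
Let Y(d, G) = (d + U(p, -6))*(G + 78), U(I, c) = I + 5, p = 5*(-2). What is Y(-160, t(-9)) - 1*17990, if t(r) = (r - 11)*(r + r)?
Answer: -90260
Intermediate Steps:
p = -10
U(I, c) = 5 + I
t(r) = 2*r*(-11 + r) (t(r) = (-11 + r)*(2*r) = 2*r*(-11 + r))
Y(d, G) = (-5 + d)*(78 + G) (Y(d, G) = (d + (5 - 10))*(G + 78) = (d - 5)*(78 + G) = (-5 + d)*(78 + G))
Y(-160, t(-9)) - 1*17990 = (-390 - 10*(-9)*(-11 - 9) + 78*(-160) + (2*(-9)*(-11 - 9))*(-160)) - 1*17990 = (-390 - 10*(-9)*(-20) - 12480 + (2*(-9)*(-20))*(-160)) - 17990 = (-390 - 5*360 - 12480 + 360*(-160)) - 17990 = (-390 - 1800 - 12480 - 57600) - 17990 = -72270 - 17990 = -90260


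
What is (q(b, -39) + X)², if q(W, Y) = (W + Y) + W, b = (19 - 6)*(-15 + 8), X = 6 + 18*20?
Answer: 21025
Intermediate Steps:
X = 366 (X = 6 + 360 = 366)
b = -91 (b = 13*(-7) = -91)
q(W, Y) = Y + 2*W
(q(b, -39) + X)² = ((-39 + 2*(-91)) + 366)² = ((-39 - 182) + 366)² = (-221 + 366)² = 145² = 21025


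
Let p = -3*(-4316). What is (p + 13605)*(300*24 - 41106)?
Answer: -900306018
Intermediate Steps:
p = 12948
(p + 13605)*(300*24 - 41106) = (12948 + 13605)*(300*24 - 41106) = 26553*(7200 - 41106) = 26553*(-33906) = -900306018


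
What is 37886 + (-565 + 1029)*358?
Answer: 203998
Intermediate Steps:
37886 + (-565 + 1029)*358 = 37886 + 464*358 = 37886 + 166112 = 203998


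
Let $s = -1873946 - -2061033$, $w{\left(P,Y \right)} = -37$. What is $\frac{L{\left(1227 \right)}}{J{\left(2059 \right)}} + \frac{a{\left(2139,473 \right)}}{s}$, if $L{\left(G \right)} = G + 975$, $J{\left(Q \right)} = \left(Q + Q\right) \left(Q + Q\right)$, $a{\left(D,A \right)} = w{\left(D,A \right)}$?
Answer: $- \frac{107738807}{1586303563694} \approx -6.7918 \cdot 10^{-5}$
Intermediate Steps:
$a{\left(D,A \right)} = -37$
$J{\left(Q \right)} = 4 Q^{2}$ ($J{\left(Q \right)} = 2 Q 2 Q = 4 Q^{2}$)
$L{\left(G \right)} = 975 + G$
$s = 187087$ ($s = -1873946 + 2061033 = 187087$)
$\frac{L{\left(1227 \right)}}{J{\left(2059 \right)}} + \frac{a{\left(2139,473 \right)}}{s} = \frac{975 + 1227}{4 \cdot 2059^{2}} - \frac{37}{187087} = \frac{2202}{4 \cdot 4239481} - \frac{37}{187087} = \frac{2202}{16957924} - \frac{37}{187087} = 2202 \cdot \frac{1}{16957924} - \frac{37}{187087} = \frac{1101}{8478962} - \frac{37}{187087} = - \frac{107738807}{1586303563694}$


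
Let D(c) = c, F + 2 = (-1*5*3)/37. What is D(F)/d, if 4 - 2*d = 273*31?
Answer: 178/312983 ≈ 0.00056872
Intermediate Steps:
F = -89/37 (F = -2 + (-1*5*3)/37 = -2 - 5*3*(1/37) = -2 - 15*1/37 = -2 - 15/37 = -89/37 ≈ -2.4054)
d = -8459/2 (d = 2 - 273*31/2 = 2 - ½*8463 = 2 - 8463/2 = -8459/2 ≈ -4229.5)
D(F)/d = -89/(37*(-8459/2)) = -89/37*(-2/8459) = 178/312983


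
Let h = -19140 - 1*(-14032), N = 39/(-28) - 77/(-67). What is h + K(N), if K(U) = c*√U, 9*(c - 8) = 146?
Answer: -5108 + 109*I*√214333/4221 ≈ -5108.0 + 11.955*I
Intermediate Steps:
c = 218/9 (c = 8 + (⅑)*146 = 8 + 146/9 = 218/9 ≈ 24.222)
N = -457/1876 (N = 39*(-1/28) - 77*(-1/67) = -39/28 + 77/67 = -457/1876 ≈ -0.24360)
h = -5108 (h = -19140 + 14032 = -5108)
K(U) = 218*√U/9
h + K(N) = -5108 + 218*√(-457/1876)/9 = -5108 + 218*(I*√214333/938)/9 = -5108 + 109*I*√214333/4221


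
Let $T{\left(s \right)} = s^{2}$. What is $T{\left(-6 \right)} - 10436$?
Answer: $-10400$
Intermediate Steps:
$T{\left(-6 \right)} - 10436 = \left(-6\right)^{2} - 10436 = 36 - 10436 = -10400$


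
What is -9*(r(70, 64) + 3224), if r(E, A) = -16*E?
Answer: -18936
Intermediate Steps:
-9*(r(70, 64) + 3224) = -9*(-16*70 + 3224) = -9*(-1120 + 3224) = -9*2104 = -18936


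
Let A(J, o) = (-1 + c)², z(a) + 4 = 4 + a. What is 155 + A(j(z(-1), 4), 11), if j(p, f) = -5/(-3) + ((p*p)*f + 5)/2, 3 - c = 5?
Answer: 164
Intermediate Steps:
c = -2 (c = 3 - 1*5 = 3 - 5 = -2)
z(a) = a (z(a) = -4 + (4 + a) = a)
j(p, f) = 25/6 + f*p²/2 (j(p, f) = -5*(-⅓) + (p²*f + 5)*(½) = 5/3 + (f*p² + 5)*(½) = 5/3 + (5 + f*p²)*(½) = 5/3 + (5/2 + f*p²/2) = 25/6 + f*p²/2)
A(J, o) = 9 (A(J, o) = (-1 - 2)² = (-3)² = 9)
155 + A(j(z(-1), 4), 11) = 155 + 9 = 164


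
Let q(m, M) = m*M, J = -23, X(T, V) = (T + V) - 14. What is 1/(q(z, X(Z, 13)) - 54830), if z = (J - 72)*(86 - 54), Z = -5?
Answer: -1/36590 ≈ -2.7330e-5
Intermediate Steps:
X(T, V) = -14 + T + V
z = -3040 (z = (-23 - 72)*(86 - 54) = -95*32 = -3040)
q(m, M) = M*m
1/(q(z, X(Z, 13)) - 54830) = 1/((-14 - 5 + 13)*(-3040) - 54830) = 1/(-6*(-3040) - 54830) = 1/(18240 - 54830) = 1/(-36590) = -1/36590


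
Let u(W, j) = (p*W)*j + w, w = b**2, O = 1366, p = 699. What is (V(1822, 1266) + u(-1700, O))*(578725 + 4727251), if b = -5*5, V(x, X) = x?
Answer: -8612741705849528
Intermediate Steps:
b = -25
w = 625 (w = (-25)**2 = 625)
u(W, j) = 625 + 699*W*j (u(W, j) = (699*W)*j + 625 = 699*W*j + 625 = 625 + 699*W*j)
(V(1822, 1266) + u(-1700, O))*(578725 + 4727251) = (1822 + (625 + 699*(-1700)*1366))*(578725 + 4727251) = (1822 + (625 - 1623217800))*5305976 = (1822 - 1623217175)*5305976 = -1623215353*5305976 = -8612741705849528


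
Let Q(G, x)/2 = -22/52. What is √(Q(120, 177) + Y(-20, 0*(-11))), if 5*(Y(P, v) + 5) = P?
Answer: 8*I*√26/13 ≈ 3.1379*I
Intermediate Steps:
Y(P, v) = -5 + P/5
Q(G, x) = -11/13 (Q(G, x) = 2*(-22/52) = 2*(-22*1/52) = 2*(-11/26) = -11/13)
√(Q(120, 177) + Y(-20, 0*(-11))) = √(-11/13 + (-5 + (⅕)*(-20))) = √(-11/13 + (-5 - 4)) = √(-11/13 - 9) = √(-128/13) = 8*I*√26/13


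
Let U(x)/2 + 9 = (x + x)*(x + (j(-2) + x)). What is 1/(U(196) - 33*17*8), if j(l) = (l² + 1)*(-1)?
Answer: 1/298902 ≈ 3.3456e-6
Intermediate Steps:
j(l) = -1 - l² (j(l) = (1 + l²)*(-1) = -1 - l²)
U(x) = -18 + 4*x*(-5 + 2*x) (U(x) = -18 + 2*((x + x)*(x + ((-1 - 1*(-2)²) + x))) = -18 + 2*((2*x)*(x + ((-1 - 1*4) + x))) = -18 + 2*((2*x)*(x + ((-1 - 4) + x))) = -18 + 2*((2*x)*(x + (-5 + x))) = -18 + 2*((2*x)*(-5 + 2*x)) = -18 + 2*(2*x*(-5 + 2*x)) = -18 + 4*x*(-5 + 2*x))
1/(U(196) - 33*17*8) = 1/((-18 - 20*196 + 8*196²) - 33*17*8) = 1/((-18 - 3920 + 8*38416) - 561*8) = 1/((-18 - 3920 + 307328) - 4488) = 1/(303390 - 4488) = 1/298902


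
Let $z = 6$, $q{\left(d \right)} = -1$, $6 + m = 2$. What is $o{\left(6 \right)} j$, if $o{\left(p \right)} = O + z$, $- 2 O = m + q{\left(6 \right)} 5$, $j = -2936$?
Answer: $-30828$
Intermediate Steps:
$m = -4$ ($m = -6 + 2 = -4$)
$O = \frac{9}{2}$ ($O = - \frac{-4 - 5}{2} = \left(- \frac{1}{2}\right) \left(-9\right) = \frac{9}{2} \approx 4.5$)
$o{\left(p \right)} = \frac{21}{2}$ ($o{\left(p \right)} = \frac{9}{2} + 6 = \frac{21}{2}$)
$o{\left(6 \right)} j = \frac{21}{2} \left(-2936\right) = -30828$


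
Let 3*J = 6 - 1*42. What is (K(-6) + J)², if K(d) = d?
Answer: 324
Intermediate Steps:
J = -12 (J = (6 - 1*42)/3 = (6 - 42)/3 = (⅓)*(-36) = -12)
(K(-6) + J)² = (-6 - 12)² = (-18)² = 324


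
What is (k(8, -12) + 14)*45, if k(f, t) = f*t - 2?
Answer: -3780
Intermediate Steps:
k(f, t) = -2 + f*t
(k(8, -12) + 14)*45 = ((-2 + 8*(-12)) + 14)*45 = ((-2 - 96) + 14)*45 = (-98 + 14)*45 = -84*45 = -3780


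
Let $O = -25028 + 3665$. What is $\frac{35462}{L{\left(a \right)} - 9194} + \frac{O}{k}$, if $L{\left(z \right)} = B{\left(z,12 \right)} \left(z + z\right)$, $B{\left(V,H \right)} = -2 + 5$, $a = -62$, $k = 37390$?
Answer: $- \frac{765141319}{178836370} \approx -4.2784$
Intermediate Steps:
$B{\left(V,H \right)} = 3$
$O = -21363$
$L{\left(z \right)} = 6 z$ ($L{\left(z \right)} = 3 \left(z + z\right) = 3 \cdot 2 z = 6 z$)
$\frac{35462}{L{\left(a \right)} - 9194} + \frac{O}{k} = \frac{35462}{6 \left(-62\right) - 9194} - \frac{21363}{37390} = \frac{35462}{-372 - 9194} - \frac{21363}{37390} = \frac{35462}{-9566} - \frac{21363}{37390} = 35462 \left(- \frac{1}{9566}\right) - \frac{21363}{37390} = - \frac{17731}{4783} - \frac{21363}{37390} = - \frac{765141319}{178836370}$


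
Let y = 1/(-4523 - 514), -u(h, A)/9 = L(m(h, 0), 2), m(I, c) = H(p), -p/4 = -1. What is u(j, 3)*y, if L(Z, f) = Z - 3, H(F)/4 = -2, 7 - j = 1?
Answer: -33/1679 ≈ -0.019655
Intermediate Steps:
j = 6 (j = 7 - 1*1 = 7 - 1 = 6)
p = 4 (p = -4*(-1) = 4)
H(F) = -8 (H(F) = 4*(-2) = -8)
m(I, c) = -8
L(Z, f) = -3 + Z
u(h, A) = 99 (u(h, A) = -9*(-3 - 8) = -9*(-11) = 99)
y = -1/5037 (y = 1/(-5037) = -1/5037 ≈ -0.00019853)
u(j, 3)*y = 99*(-1/5037) = -33/1679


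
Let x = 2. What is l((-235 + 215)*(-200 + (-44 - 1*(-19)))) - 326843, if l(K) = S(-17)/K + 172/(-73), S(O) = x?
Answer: -53684349677/164250 ≈ -3.2685e+5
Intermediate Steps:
S(O) = 2
l(K) = -172/73 + 2/K (l(K) = 2/K + 172/(-73) = 2/K + 172*(-1/73) = 2/K - 172/73 = -172/73 + 2/K)
l((-235 + 215)*(-200 + (-44 - 1*(-19)))) - 326843 = (-172/73 + 2/(((-235 + 215)*(-200 + (-44 - 1*(-19)))))) - 326843 = (-172/73 + 2/((-20*(-200 + (-44 + 19))))) - 326843 = (-172/73 + 2/((-20*(-200 - 25)))) - 326843 = (-172/73 + 2/((-20*(-225)))) - 326843 = (-172/73 + 2/4500) - 326843 = (-172/73 + 2*(1/4500)) - 326843 = (-172/73 + 1/2250) - 326843 = -386927/164250 - 326843 = -53684349677/164250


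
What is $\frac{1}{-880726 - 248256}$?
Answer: $- \frac{1}{1128982} \approx -8.8575 \cdot 10^{-7}$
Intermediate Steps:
$\frac{1}{-880726 - 248256} = \frac{1}{-1128982} = - \frac{1}{1128982}$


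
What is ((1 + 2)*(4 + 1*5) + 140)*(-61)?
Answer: -10187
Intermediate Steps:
((1 + 2)*(4 + 1*5) + 140)*(-61) = (3*(4 + 5) + 140)*(-61) = (3*9 + 140)*(-61) = (27 + 140)*(-61) = 167*(-61) = -10187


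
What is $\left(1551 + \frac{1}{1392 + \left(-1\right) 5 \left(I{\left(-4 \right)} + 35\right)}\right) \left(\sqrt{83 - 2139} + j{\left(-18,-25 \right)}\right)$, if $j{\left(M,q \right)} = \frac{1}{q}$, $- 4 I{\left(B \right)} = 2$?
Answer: $- \frac{3782891}{60975} + \frac{7565782 i \sqrt{514}}{2439} \approx -62.04 + 70327.0 i$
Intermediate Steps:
$I{\left(B \right)} = - \frac{1}{2}$ ($I{\left(B \right)} = \left(- \frac{1}{4}\right) 2 = - \frac{1}{2}$)
$\left(1551 + \frac{1}{1392 + \left(-1\right) 5 \left(I{\left(-4 \right)} + 35\right)}\right) \left(\sqrt{83 - 2139} + j{\left(-18,-25 \right)}\right) = \left(1551 + \frac{1}{1392 + \left(-1\right) 5 \left(- \frac{1}{2} + 35\right)}\right) \left(\sqrt{83 - 2139} + \frac{1}{-25}\right) = \left(1551 + \frac{1}{1392 - \frac{345}{2}}\right) \left(\sqrt{-2056} - \frac{1}{25}\right) = \left(1551 + \frac{1}{1392 - \frac{345}{2}}\right) \left(2 i \sqrt{514} - \frac{1}{25}\right) = \left(1551 + \frac{1}{\frac{2439}{2}}\right) \left(- \frac{1}{25} + 2 i \sqrt{514}\right) = \left(1551 + \frac{2}{2439}\right) \left(- \frac{1}{25} + 2 i \sqrt{514}\right) = \frac{3782891 \left(- \frac{1}{25} + 2 i \sqrt{514}\right)}{2439} = - \frac{3782891}{60975} + \frac{7565782 i \sqrt{514}}{2439}$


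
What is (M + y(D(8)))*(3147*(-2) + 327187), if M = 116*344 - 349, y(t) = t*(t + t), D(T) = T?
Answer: 12733996919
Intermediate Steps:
y(t) = 2*t² (y(t) = t*(2*t) = 2*t²)
M = 39555 (M = 39904 - 349 = 39555)
(M + y(D(8)))*(3147*(-2) + 327187) = (39555 + 2*8²)*(3147*(-2) + 327187) = (39555 + 2*64)*(-6294 + 327187) = (39555 + 128)*320893 = 39683*320893 = 12733996919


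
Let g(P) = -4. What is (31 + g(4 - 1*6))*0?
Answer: 0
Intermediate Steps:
(31 + g(4 - 1*6))*0 = (31 - 4)*0 = 27*0 = 0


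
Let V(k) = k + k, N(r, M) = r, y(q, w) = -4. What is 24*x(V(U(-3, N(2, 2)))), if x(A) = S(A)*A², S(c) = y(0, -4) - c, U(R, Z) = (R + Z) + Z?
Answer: -576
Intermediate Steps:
U(R, Z) = R + 2*Z
S(c) = -4 - c
V(k) = 2*k
x(A) = A²*(-4 - A) (x(A) = (-4 - A)*A² = A²*(-4 - A))
24*x(V(U(-3, N(2, 2)))) = 24*((2*(-3 + 2*2))²*(-4 - 2*(-3 + 2*2))) = 24*((2*(-3 + 4))²*(-4 - 2*(-3 + 4))) = 24*((2*1)²*(-4 - 2)) = 24*(2²*(-4 - 1*2)) = 24*(4*(-4 - 2)) = 24*(4*(-6)) = 24*(-24) = -576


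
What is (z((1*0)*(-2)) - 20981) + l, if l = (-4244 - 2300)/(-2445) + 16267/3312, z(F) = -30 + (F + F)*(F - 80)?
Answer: -56694089899/2699280 ≈ -21003.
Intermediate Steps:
z(F) = -30 + 2*F*(-80 + F) (z(F) = -30 + (2*F)*(-80 + F) = -30 + 2*F*(-80 + F))
l = 20482181/2699280 (l = -6544*(-1/2445) + 16267*(1/3312) = 6544/2445 + 16267/3312 = 20482181/2699280 ≈ 7.5880)
(z((1*0)*(-2)) - 20981) + l = ((-30 - 160*1*0*(-2) + 2*((1*0)*(-2))²) - 20981) + 20482181/2699280 = ((-30 - 0*(-2) + 2*(0*(-2))²) - 20981) + 20482181/2699280 = ((-30 - 160*0 + 2*0²) - 20981) + 20482181/2699280 = ((-30 + 0 + 2*0) - 20981) + 20482181/2699280 = ((-30 + 0 + 0) - 20981) + 20482181/2699280 = (-30 - 20981) + 20482181/2699280 = -21011 + 20482181/2699280 = -56694089899/2699280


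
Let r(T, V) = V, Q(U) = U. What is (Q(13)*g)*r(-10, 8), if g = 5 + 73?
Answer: 8112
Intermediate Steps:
g = 78
(Q(13)*g)*r(-10, 8) = (13*78)*8 = 1014*8 = 8112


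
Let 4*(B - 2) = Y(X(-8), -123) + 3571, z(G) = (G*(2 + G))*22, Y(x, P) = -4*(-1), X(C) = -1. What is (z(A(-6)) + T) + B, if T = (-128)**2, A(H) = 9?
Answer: 77831/4 ≈ 19458.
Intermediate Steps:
Y(x, P) = 4
T = 16384
z(G) = 22*G*(2 + G)
B = 3583/4 (B = 2 + (4 + 3571)/4 = 2 + (1/4)*3575 = 2 + 3575/4 = 3583/4 ≈ 895.75)
(z(A(-6)) + T) + B = (22*9*(2 + 9) + 16384) + 3583/4 = (22*9*11 + 16384) + 3583/4 = (2178 + 16384) + 3583/4 = 18562 + 3583/4 = 77831/4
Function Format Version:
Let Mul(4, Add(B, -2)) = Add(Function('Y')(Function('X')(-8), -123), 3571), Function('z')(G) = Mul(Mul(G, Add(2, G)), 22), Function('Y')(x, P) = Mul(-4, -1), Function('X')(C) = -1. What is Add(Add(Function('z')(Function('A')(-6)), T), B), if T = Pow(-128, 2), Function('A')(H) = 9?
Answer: Rational(77831, 4) ≈ 19458.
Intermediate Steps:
Function('Y')(x, P) = 4
T = 16384
Function('z')(G) = Mul(22, G, Add(2, G))
B = Rational(3583, 4) (B = Add(2, Mul(Rational(1, 4), Add(4, 3571))) = Add(2, Mul(Rational(1, 4), 3575)) = Add(2, Rational(3575, 4)) = Rational(3583, 4) ≈ 895.75)
Add(Add(Function('z')(Function('A')(-6)), T), B) = Add(Add(Mul(22, 9, Add(2, 9)), 16384), Rational(3583, 4)) = Add(Add(Mul(22, 9, 11), 16384), Rational(3583, 4)) = Add(Add(2178, 16384), Rational(3583, 4)) = Add(18562, Rational(3583, 4)) = Rational(77831, 4)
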